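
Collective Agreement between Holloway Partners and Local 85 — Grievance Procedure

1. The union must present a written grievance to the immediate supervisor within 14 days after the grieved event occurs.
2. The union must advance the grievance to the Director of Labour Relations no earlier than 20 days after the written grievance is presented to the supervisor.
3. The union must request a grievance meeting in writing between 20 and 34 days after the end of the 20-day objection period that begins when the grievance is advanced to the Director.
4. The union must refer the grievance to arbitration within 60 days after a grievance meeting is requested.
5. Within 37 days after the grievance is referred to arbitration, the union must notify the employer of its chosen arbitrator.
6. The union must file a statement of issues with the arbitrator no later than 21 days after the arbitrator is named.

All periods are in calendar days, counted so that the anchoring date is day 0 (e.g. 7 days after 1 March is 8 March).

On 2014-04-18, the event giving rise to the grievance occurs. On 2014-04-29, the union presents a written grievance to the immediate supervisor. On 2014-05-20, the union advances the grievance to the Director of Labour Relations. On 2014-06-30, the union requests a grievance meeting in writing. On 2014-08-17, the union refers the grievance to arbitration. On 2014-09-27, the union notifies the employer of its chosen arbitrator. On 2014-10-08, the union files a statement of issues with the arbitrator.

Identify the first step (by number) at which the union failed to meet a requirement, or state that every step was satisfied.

Step 5

Step 1 — counting 14 days from 2014-04-18 (when the grieved event occurs) gives a deadline of 2014-05-02; done 2014-04-29 — timely.
Step 2 — must wait 20 days from 2014-04-29 (when the written grievance is presented to the supervisor), so not before 2014-05-19; 2014-05-20 is on or after that date.
Step 3 — 20 and 34 days from 2014-06-09 (end of the 20-day objection period, which began when the grievance is advanced to the Director on 2014-05-20) are 2014-06-29 and 2014-07-13 respectively; 2014-06-30 falls inside that range.
Step 4 — counting 60 days from 2014-06-30 (when a grievance meeting is requested) gives a deadline of 2014-08-29; done 2014-08-17 — timely.
Step 5 — counting 37 days from 2014-08-17 (when the grievance is referred to arbitration) gives a deadline of 2014-09-23; 2014-09-27 misses that deadline by 4 days.
Later steps need not be reached.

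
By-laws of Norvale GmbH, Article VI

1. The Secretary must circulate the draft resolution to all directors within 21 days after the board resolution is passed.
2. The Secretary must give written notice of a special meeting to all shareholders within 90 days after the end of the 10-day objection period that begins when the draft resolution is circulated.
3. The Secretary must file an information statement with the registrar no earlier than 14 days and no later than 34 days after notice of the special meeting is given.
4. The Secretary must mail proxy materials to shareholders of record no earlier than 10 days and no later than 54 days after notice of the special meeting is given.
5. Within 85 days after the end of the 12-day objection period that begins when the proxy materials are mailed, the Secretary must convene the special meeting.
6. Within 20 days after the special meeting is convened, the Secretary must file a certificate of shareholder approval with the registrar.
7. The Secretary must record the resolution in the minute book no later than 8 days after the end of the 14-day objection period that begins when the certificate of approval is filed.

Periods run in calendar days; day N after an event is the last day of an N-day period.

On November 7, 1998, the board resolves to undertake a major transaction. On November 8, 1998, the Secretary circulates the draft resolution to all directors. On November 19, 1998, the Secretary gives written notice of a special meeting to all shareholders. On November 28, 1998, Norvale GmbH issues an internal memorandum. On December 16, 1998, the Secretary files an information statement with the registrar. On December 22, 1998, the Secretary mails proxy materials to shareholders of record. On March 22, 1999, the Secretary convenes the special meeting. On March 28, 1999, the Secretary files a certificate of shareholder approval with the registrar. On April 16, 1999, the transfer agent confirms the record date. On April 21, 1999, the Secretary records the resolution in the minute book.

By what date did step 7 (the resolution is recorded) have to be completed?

The certificate of approval is filed on March 28, 1999; the 14-day objection period therefore ends April 11, 1999, and step 7 runs from that date. 8 days after April 11, 1999 is April 19, 1999.

April 19, 1999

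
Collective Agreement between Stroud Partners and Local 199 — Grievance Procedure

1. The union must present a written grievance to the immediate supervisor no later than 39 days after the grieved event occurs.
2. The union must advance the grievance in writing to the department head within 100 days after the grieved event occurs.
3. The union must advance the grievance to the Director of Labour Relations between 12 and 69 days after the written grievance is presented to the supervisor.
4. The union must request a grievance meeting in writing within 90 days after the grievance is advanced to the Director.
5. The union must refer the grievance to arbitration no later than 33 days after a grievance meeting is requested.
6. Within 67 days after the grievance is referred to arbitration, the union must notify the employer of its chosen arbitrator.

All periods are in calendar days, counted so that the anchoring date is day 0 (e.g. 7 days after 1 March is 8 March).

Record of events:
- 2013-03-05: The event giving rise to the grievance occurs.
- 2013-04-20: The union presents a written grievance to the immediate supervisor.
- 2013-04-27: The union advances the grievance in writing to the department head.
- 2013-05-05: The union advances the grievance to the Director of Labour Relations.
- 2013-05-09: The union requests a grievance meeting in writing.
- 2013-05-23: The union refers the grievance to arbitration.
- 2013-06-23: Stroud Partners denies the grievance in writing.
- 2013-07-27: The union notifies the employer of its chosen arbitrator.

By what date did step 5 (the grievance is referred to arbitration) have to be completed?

2013-06-11

Step 5 runs from 2013-05-09, when a grievance meeting is requested. 33 days after 2013-05-09 is 2013-06-11.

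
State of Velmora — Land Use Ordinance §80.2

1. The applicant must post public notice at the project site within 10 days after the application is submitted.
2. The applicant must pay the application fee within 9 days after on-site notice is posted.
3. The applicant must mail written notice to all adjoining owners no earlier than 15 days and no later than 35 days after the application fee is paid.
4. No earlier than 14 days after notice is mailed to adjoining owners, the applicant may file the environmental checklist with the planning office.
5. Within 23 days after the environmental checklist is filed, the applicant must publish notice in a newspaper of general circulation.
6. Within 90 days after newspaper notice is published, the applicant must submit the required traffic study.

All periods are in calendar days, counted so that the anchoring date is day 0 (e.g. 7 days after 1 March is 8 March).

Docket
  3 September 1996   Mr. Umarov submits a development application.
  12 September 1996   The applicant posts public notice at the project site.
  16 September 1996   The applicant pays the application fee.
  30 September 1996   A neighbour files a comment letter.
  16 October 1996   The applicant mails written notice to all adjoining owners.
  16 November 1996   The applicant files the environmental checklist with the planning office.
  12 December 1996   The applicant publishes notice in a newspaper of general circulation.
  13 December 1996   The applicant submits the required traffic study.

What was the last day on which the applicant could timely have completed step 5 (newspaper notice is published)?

Step 5 runs from 16 November 1996, when the environmental checklist is filed. 23 days after 16 November 1996 is 9 December 1996.

9 December 1996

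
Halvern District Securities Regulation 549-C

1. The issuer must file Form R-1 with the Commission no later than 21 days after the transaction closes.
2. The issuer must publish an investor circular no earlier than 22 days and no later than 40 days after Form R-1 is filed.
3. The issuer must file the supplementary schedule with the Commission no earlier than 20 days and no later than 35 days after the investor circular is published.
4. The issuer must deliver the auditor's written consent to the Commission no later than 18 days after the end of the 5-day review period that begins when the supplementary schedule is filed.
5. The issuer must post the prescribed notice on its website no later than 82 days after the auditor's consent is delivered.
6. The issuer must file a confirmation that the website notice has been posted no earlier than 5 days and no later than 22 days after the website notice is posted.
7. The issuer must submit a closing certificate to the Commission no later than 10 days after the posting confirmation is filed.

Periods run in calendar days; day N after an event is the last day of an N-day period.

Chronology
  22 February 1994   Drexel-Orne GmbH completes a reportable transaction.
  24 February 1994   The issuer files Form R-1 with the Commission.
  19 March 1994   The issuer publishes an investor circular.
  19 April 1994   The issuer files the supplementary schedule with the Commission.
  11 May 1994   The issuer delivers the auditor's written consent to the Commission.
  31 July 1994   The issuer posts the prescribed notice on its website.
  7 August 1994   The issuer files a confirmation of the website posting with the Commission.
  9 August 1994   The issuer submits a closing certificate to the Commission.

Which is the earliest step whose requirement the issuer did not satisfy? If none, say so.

Step 1: 21 days after 22 February 1994 (when the transaction closes) is 15 March 1994; 24 February 1994 is within that limit.
Step 2: the window is 22–40 days after 24 February 1994 (when Form R-1 is filed), so 18 March 1994 through 5 April 1994; 19 March 1994 falls inside that range.
Step 3: the window is 20–35 days after 19 March 1994 (when the investor circular is published), so 8 April 1994 through 23 April 1994; done 19 April 1994, which is between those dates.
Step 4: 18 days after 24 April 1994 (end of the 5-day review period, which began when the supplementary schedule is filed on 19 April 1994) is 12 May 1994; 11 May 1994 is within that limit.
Step 5: 82 days after 11 May 1994 (when the auditor's consent is delivered) is 1 August 1994; completed 31 July 1994, before the deadline.
Step 6: the window is 5–22 days after 31 July 1994 (when the website notice is posted), so 5 August 1994 through 22 August 1994; done 7 August 1994, which is between those dates.
Step 7: 10 days after 7 August 1994 (when the posting confirmation is filed) is 17 August 1994; completed 9 August 1994, before the deadline.

None — every step was satisfied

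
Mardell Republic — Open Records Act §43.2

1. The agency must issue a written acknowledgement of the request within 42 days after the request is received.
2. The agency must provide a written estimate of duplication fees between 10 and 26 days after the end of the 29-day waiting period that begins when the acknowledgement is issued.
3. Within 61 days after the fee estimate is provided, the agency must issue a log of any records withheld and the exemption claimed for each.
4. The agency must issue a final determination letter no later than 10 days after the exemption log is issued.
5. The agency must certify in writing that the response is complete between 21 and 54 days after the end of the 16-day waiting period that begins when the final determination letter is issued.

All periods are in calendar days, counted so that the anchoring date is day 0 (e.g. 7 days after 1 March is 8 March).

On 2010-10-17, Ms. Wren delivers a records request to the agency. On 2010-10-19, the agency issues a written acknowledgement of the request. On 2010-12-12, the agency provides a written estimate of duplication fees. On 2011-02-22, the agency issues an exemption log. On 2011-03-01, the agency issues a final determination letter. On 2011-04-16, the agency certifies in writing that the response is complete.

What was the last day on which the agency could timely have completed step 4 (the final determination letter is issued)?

Step 4 runs from 2011-02-22, when the exemption log is issued. 10 days after 2011-02-22 is 2011-03-04.

2011-03-04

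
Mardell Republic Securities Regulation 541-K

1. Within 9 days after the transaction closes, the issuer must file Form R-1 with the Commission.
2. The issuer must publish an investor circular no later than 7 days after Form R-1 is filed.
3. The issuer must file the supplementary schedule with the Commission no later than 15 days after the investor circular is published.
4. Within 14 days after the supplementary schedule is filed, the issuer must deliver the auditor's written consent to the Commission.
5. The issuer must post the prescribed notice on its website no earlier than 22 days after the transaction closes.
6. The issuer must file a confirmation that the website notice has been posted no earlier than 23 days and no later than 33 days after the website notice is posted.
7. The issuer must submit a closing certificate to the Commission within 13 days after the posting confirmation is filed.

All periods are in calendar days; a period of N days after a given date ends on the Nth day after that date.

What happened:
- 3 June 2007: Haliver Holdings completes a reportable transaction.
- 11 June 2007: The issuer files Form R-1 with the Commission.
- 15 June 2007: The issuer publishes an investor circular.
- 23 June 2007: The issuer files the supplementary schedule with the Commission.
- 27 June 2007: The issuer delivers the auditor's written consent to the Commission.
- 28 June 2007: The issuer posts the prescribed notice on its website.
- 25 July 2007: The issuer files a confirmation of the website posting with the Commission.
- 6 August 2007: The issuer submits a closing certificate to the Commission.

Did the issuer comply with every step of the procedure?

(1) due by 3 June 2007 + 9 days = 12 June 2007; completed 11 June 2007, before the deadline.
(2) due by 11 June 2007 + 7 days = 18 June 2007; completed 15 June 2007, before the deadline.
(3) due by 15 June 2007 + 15 days = 30 June 2007; done 23 June 2007 — timely.
(4) due by 23 June 2007 + 14 days = 7 July 2007; 27 June 2007 is within that limit.
(5) permitted from 3 June 2007 + 22 days = 25 June 2007 onward; done 28 June 2007 — permitted.
(6) the permitted window runs from 28 June 2007 + 23 = 21 July 2007 to 28 June 2007 + 33 = 31 July 2007; done 25 July 2007, which is between those dates.
(7) due by 25 July 2007 + 13 days = 7 August 2007; completed 6 August 2007, before the deadline.

Yes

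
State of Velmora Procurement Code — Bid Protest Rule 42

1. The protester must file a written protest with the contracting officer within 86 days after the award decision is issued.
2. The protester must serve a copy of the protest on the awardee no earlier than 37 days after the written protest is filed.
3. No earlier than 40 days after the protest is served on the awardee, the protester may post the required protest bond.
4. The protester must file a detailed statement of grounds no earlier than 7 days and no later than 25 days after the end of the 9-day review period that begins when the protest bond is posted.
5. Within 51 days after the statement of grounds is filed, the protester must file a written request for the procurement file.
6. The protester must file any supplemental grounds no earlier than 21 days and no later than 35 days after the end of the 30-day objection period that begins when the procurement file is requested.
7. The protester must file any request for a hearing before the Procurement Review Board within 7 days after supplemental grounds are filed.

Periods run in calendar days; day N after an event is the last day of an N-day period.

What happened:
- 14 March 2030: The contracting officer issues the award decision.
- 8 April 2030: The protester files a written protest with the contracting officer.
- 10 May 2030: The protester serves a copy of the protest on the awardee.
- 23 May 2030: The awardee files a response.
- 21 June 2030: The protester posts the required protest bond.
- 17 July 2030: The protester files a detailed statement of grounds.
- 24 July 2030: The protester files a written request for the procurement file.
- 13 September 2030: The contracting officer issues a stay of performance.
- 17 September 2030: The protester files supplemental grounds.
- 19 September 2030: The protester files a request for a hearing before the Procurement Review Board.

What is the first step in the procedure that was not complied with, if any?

Step 2

Step 1: 86 days after 14 March 2030 (when the award decision is issued) is 8 June 2030; completed 8 April 2030, before the deadline.
Step 2: the earliest permitted date is 37 days after 8 April 2030 (when the written protest is filed), i.e. 15 May 2030; acted on 10 May 2030, 5 days prematurely.
Later steps need not be reached.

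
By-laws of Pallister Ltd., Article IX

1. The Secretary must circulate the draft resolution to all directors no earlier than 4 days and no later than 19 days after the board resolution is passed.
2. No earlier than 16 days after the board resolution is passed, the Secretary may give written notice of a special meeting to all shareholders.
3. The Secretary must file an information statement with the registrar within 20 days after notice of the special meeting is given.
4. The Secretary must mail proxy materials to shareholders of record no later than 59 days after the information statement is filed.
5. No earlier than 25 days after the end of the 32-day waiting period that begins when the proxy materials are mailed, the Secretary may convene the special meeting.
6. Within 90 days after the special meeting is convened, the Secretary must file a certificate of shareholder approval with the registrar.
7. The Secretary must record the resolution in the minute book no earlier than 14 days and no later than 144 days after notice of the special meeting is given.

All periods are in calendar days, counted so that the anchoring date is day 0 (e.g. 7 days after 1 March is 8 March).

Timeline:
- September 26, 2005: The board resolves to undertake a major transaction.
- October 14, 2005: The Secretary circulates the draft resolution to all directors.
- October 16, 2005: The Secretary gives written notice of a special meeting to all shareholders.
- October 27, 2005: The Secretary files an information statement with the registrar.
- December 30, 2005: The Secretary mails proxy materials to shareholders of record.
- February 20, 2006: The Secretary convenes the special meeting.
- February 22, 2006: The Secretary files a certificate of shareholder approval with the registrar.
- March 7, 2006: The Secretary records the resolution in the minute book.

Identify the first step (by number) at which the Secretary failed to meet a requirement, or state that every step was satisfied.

Step 4

Step 1 — 4 and 19 days from September 26, 2005 (when the board resolution is passed) are September 30, 2005 and October 15, 2005 respectively; done October 14, 2005, which is between those dates.
Step 2 — must wait 16 days from September 26, 2005 (when the board resolution is passed), so not before October 12, 2005; October 16, 2005 is on or after that date.
Step 3 — counting 20 days from October 16, 2005 (when notice of the special meeting is given) gives a deadline of November 5, 2005; done October 27, 2005 — timely.
Step 4 — counting 59 days from October 27, 2005 (when the information statement is filed) gives a deadline of December 25, 2005; not done until December 30, 2005, 5 days after the deadline.
That is the first point of non-compliance.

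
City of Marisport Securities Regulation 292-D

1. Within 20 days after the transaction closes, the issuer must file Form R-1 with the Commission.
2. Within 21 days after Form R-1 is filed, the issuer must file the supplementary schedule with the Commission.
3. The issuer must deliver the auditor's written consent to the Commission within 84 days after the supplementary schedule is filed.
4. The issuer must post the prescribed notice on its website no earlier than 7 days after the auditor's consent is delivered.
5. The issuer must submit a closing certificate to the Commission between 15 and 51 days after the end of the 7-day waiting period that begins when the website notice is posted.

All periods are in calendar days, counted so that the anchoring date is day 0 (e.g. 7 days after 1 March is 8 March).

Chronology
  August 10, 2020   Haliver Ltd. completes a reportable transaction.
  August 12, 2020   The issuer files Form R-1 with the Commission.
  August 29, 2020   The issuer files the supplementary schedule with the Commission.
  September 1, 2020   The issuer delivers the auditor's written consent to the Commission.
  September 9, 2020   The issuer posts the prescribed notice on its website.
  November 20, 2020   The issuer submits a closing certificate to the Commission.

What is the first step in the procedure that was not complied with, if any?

(1) due by August 10, 2020 + 20 days = August 30, 2020; completed August 12, 2020, before the deadline.
(2) due by August 12, 2020 + 21 days = September 2, 2020; done August 29, 2020 — timely.
(3) due by August 29, 2020 + 84 days = November 21, 2020; completed September 1, 2020, before the deadline.
(4) permitted from September 1, 2020 + 7 days = September 8, 2020 onward; done September 9, 2020 — permitted.
(5) the permitted window runs from September 16, 2020 + 15 = October 1, 2020 to September 16, 2020 + 51 = November 6, 2020; November 20, 2020 is 14 days past the end of the window.

Step 5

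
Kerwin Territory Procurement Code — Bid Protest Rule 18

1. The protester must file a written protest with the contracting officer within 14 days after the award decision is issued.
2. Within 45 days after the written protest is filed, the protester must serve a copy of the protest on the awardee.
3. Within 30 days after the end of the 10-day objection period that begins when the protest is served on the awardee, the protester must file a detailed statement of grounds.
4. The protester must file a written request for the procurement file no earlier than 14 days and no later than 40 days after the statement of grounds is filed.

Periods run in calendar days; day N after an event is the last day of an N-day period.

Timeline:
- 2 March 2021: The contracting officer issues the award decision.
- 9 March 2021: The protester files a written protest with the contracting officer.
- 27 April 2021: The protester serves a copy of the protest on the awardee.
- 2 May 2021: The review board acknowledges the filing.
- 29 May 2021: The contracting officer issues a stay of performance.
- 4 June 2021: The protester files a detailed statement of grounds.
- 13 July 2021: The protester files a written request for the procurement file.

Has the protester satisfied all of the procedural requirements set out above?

No

Step 1 — counting 14 days from 2 March 2021 (when the award decision is issued) gives a deadline of 16 March 2021; done 9 March 2021 — timely.
Step 2 — counting 45 days from 9 March 2021 (when the written protest is filed) gives a deadline of 23 April 2021; done 27 April 2021 — 4 days late.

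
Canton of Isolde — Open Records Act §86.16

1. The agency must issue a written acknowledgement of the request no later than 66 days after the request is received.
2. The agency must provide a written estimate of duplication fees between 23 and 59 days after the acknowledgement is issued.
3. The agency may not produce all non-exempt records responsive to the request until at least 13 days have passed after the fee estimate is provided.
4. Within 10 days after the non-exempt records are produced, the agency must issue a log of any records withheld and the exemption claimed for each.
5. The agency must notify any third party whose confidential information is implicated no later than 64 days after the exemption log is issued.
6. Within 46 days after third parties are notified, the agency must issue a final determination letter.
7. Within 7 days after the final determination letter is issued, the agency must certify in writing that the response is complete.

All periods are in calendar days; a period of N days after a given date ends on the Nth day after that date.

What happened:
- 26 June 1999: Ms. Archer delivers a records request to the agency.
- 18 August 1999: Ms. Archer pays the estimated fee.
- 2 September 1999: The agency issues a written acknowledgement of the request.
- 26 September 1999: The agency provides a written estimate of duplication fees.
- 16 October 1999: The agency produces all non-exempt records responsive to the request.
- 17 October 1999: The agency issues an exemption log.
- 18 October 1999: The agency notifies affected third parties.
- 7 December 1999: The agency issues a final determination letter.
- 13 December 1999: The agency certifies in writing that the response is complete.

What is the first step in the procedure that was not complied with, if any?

Step 1

Step 1 — counting 66 days from 26 June 1999 (when the request is received) gives a deadline of 31 August 1999; not done until 2 September 1999, 2 days after the deadline.
The analysis stops there.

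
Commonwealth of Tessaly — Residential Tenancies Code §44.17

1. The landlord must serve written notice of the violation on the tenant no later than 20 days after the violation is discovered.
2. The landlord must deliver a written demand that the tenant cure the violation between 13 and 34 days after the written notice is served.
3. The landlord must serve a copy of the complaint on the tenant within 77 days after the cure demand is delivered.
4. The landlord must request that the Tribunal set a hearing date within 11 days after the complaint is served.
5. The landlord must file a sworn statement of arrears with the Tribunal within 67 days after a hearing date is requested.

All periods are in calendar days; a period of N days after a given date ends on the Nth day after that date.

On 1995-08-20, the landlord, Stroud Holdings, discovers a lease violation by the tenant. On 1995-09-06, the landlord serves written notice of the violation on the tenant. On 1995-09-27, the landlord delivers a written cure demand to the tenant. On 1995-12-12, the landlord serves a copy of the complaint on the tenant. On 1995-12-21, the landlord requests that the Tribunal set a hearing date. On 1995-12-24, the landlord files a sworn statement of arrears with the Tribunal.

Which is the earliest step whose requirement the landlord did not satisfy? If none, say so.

(1) due by 1995-08-20 + 20 days = 1995-09-09; completed 1995-09-06, before the deadline.
(2) the permitted window runs from 1995-09-06 + 13 = 1995-09-19 to 1995-09-06 + 34 = 1995-10-10; done 1995-09-27, which is between those dates.
(3) due by 1995-09-27 + 77 days = 1995-12-13; completed 1995-12-12, before the deadline.
(4) due by 1995-12-12 + 11 days = 1995-12-23; 1995-12-21 is within that limit.
(5) due by 1995-12-21 + 67 days = 1996-02-26; completed 1995-12-24, before the deadline.

None — every step was satisfied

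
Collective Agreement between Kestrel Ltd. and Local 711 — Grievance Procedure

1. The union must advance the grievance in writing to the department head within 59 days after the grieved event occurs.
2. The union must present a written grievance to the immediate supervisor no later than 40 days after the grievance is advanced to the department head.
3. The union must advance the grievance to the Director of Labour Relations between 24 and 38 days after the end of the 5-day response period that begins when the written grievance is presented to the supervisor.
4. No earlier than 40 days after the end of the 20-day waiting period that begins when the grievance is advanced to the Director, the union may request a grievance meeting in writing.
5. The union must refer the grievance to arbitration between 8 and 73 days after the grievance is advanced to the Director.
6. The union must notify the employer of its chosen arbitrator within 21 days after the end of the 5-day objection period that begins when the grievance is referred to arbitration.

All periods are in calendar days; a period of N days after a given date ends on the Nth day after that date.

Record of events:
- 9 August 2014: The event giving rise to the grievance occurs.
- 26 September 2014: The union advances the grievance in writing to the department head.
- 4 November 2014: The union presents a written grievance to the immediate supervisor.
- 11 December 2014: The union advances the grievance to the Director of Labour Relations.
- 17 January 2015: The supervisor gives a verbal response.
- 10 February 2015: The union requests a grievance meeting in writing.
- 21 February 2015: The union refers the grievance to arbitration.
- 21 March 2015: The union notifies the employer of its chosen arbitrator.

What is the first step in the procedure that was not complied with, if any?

Step 1: 59 days after 9 August 2014 (when the grieved event occurs) is 7 October 2014; completed 26 September 2014, before the deadline.
Step 2: 40 days after 26 September 2014 (when the grievance is advanced to the department head) is 5 November 2014; done 4 November 2014 — timely.
Step 3: the window is 24–38 days after 9 November 2014 (end of the 5-day response period, which began when the written grievance is presented to the supervisor on 4 November 2014), so 3 December 2014 through 17 December 2014; done 11 December 2014 — within the window.
Step 4: the earliest permitted date is 40 days after 31 December 2014 (end of the 20-day waiting period, which began when the grievance is advanced to the Director on 11 December 2014), i.e. 9 February 2015; done 10 February 2015 — permitted.
Step 5: the window is 8–73 days after 11 December 2014 (when the grievance is advanced to the Director), so 19 December 2014 through 22 February 2015; done 21 February 2015, which is between those dates.
Step 6: 21 days after 26 February 2015 (end of the 5-day objection period, which began when the grievance is referred to arbitration on 21 February 2015) is 19 March 2015; not done until 21 March 2015, 2 days after the deadline.

Step 6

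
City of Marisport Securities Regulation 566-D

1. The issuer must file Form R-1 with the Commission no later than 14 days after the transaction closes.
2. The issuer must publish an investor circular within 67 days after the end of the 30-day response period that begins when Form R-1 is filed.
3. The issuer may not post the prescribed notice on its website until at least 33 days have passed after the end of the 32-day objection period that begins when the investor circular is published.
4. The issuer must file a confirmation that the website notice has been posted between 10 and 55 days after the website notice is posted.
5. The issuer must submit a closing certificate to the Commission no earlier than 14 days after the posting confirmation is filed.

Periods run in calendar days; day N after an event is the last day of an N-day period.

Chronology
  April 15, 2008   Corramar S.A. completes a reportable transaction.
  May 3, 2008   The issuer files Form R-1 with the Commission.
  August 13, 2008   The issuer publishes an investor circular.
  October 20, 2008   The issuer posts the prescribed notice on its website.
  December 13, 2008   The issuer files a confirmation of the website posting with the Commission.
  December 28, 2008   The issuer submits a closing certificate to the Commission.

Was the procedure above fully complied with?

Step 1: 14 days after April 15, 2008 (when the transaction closes) is April 29, 2008; done May 3, 2008 — 4 days late.

No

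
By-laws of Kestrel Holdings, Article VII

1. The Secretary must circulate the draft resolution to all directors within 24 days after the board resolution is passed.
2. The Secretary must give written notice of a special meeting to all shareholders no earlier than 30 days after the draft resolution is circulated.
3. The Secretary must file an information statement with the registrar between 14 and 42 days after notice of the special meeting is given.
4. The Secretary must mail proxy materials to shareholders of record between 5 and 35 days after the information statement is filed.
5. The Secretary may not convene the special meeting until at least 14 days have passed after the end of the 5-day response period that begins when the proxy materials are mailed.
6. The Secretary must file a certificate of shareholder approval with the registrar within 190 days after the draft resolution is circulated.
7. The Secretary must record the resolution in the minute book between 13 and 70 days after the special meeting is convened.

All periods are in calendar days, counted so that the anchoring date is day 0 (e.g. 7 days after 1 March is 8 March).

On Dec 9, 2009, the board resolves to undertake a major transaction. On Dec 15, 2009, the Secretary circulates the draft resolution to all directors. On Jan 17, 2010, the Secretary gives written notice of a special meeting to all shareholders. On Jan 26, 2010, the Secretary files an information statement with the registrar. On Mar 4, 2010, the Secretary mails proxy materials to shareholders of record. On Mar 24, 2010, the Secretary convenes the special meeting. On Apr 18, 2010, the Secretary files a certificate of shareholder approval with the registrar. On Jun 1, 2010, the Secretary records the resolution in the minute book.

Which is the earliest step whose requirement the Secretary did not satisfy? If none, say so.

Step 3

Step 1: 24 days after Dec 9, 2009 (when the board resolution is passed) is Jan 2, 2010; done Dec 15, 2009 — timely.
Step 2: the earliest permitted date is 30 days after Dec 15, 2009 (when the draft resolution is circulated), i.e. Jan 14, 2010; done Jan 17, 2010 — permitted.
Step 3: the window is 14–42 days after Jan 17, 2010 (when notice of the special meeting is given), so Jan 31, 2010 through Feb 28, 2010; Jan 26, 2010 is 5 days too early.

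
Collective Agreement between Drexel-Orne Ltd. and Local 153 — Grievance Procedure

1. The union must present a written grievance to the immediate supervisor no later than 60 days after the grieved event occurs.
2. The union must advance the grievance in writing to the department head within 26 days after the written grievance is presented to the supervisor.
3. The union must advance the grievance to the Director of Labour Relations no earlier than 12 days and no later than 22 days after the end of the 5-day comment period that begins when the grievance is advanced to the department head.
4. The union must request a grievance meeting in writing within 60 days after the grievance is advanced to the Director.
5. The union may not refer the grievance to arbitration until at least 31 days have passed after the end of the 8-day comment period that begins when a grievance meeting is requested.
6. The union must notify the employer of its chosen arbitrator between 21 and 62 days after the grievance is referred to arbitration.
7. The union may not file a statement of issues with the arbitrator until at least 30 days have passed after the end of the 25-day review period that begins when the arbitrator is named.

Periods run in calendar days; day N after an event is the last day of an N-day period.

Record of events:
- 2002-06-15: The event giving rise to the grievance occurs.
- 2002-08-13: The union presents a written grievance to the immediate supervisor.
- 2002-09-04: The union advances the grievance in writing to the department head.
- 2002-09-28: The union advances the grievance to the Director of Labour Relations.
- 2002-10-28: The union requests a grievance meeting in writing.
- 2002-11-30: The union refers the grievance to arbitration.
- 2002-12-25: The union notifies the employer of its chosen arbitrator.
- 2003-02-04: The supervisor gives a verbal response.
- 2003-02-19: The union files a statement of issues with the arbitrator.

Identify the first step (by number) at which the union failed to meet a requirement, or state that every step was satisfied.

Step 1: 60 days after 2002-06-15 (when the grieved event occurs) is 2002-08-14; done 2002-08-13 — timely.
Step 2: 26 days after 2002-08-13 (when the written grievance is presented to the supervisor) is 2002-09-08; completed 2002-09-04, before the deadline.
Step 3: the window is 12–22 days after 2002-09-09 (end of the 5-day comment period, which began when the grievance is advanced to the department head on 2002-09-04), so 2002-09-21 through 2002-10-01; 2002-09-28 falls inside that range.
Step 4: 60 days after 2002-09-28 (when the grievance is advanced to the Director) is 2002-11-27; 2002-10-28 is within that limit.
Step 5: the earliest permitted date is 31 days after 2002-11-05 (end of the 8-day comment period, which began when a grievance meeting is requested on 2002-10-28), i.e. 2002-12-06; acted on 2002-11-30, 6 days prematurely.

Step 5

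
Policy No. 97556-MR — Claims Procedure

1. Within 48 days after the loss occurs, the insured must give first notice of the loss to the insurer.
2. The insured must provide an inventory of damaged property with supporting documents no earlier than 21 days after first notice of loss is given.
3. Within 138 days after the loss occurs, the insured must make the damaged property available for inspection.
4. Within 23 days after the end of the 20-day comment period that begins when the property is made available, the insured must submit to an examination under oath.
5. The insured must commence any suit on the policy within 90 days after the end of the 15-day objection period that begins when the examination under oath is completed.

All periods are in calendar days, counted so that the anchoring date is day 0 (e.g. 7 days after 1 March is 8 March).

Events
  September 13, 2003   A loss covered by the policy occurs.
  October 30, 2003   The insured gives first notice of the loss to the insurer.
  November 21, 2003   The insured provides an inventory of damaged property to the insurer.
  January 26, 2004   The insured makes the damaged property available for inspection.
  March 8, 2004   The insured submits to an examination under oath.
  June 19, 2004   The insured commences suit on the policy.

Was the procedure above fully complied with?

Yes

Step 1 — counting 48 days from September 13, 2003 (when the loss occurs) gives a deadline of October 31, 2003; completed October 30, 2003, before the deadline.
Step 2 — must wait 21 days from October 30, 2003 (when first notice of loss is given), so not before November 20, 2003; done November 21, 2003 — permitted.
Step 3 — counting 138 days from September 13, 2003 (when the loss occurs) gives a deadline of January 29, 2004; January 26, 2004 is within that limit.
Step 4 — counting 23 days from February 15, 2004 (end of the 20-day comment period, which began when the property is made available on January 26, 2004) gives a deadline of March 9, 2004; March 8, 2004 is within that limit.
Step 5 — counting 90 days from March 23, 2004 (end of the 15-day objection period, which began when the examination under oath is completed on March 8, 2004) gives a deadline of June 21, 2004; June 19, 2004 is within that limit.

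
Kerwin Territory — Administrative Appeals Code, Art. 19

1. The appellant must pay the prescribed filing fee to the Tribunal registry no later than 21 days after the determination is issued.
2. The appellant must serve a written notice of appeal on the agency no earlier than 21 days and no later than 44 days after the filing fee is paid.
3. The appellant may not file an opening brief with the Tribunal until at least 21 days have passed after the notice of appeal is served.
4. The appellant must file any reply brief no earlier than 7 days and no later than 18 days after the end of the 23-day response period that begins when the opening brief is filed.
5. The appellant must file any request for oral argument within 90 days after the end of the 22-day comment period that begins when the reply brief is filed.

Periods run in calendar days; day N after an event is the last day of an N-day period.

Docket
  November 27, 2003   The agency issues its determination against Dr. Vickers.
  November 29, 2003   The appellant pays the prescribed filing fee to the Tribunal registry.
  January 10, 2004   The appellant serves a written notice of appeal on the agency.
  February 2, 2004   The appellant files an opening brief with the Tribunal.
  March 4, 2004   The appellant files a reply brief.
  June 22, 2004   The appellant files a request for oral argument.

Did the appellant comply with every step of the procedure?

Yes

Step 1 — counting 21 days from November 27, 2003 (when the determination is issued) gives a deadline of December 18, 2003; November 29, 2003 is within that limit.
Step 2 — 21 and 44 days from November 29, 2003 (when the filing fee is paid) are December 20, 2003 and January 12, 2004 respectively; done January 10, 2004, which is between those dates.
Step 3 — must wait 21 days from January 10, 2004 (when the notice of appeal is served), so not before January 31, 2004; February 2, 2004 is on or after that date.
Step 4 — 7 and 18 days from February 25, 2004 (end of the 23-day response period, which began when the opening brief is filed on February 2, 2004) are March 3, 2004 and March 14, 2004 respectively; done March 4, 2004, which is between those dates.
Step 5 — counting 90 days from March 26, 2004 (end of the 22-day comment period, which began when the reply brief is filed on March 4, 2004) gives a deadline of June 24, 2004; completed June 22, 2004, before the deadline.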